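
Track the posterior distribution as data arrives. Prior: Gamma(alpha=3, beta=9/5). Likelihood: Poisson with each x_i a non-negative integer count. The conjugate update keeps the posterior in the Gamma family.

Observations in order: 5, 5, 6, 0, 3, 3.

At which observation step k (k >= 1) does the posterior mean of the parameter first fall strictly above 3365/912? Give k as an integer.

k = 3

obs 1: x=5 → posterior Gamma(8, 14/5)
obs 2: x=5 → posterior Gamma(13, 19/5)
obs 3: x=6 → posterior Gamma(19, 24/5)
obs 4: x=0 → posterior Gamma(19, 29/5)
obs 5: x=3 → posterior Gamma(22, 34/5)
obs 6: x=3 → posterior Gamma(25, 39/5)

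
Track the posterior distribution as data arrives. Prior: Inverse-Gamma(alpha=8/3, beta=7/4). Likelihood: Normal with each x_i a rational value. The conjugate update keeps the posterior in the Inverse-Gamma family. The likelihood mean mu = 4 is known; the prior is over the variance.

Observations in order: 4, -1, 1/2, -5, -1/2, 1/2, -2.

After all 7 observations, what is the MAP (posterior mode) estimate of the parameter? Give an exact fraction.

2283/172

obs 1: x=4 → posterior Inverse-Gamma(19/6, 7/4)
obs 2: x=-1 → posterior Inverse-Gamma(11/3, 57/4)
obs 3: x=1/2 → posterior Inverse-Gamma(25/6, 163/8)
obs 4: x=-5 → posterior Inverse-Gamma(14/3, 487/8)
obs 5: x=-1/2 → posterior Inverse-Gamma(31/6, 71)
obs 6: x=1/2 → posterior Inverse-Gamma(17/3, 617/8)
obs 7: x=-2 → posterior Inverse-Gamma(37/6, 761/8)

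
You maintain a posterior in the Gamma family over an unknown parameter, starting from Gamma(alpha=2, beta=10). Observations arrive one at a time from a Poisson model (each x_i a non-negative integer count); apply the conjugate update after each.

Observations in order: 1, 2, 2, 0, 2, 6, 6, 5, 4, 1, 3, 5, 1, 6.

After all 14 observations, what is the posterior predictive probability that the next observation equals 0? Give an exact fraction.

obs 1: x=1 → posterior Gamma(3, 11)
obs 2: x=2 → posterior Gamma(5, 12)
obs 3: x=2 → posterior Gamma(7, 13)
obs 4: x=0 → posterior Gamma(7, 14)
obs 5: x=2 → posterior Gamma(9, 15)
obs 6: x=6 → posterior Gamma(15, 16)
obs 7: x=6 → posterior Gamma(21, 17)
obs 8: x=5 → posterior Gamma(26, 18)
obs 9: x=4 → posterior Gamma(30, 19)
obs 10: x=1 → posterior Gamma(31, 20)
obs 11: x=3 → posterior Gamma(34, 21)
obs 12: x=5 → posterior Gamma(39, 22)
obs 13: x=1 → posterior Gamma(40, 23)
obs 14: x=6 → posterior Gamma(46, 24)

3088283198698664739250235405609677239488239408465248473868926976/20194839173657902218540251271239327479634084738790988922119140625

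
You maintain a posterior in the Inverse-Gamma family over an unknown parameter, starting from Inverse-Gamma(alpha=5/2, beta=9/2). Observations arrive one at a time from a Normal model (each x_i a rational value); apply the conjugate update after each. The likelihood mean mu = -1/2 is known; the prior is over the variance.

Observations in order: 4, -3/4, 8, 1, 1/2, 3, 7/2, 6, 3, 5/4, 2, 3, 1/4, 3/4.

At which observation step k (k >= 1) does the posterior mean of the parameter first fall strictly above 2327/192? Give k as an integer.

obs 1: x=4 → posterior Inverse-Gamma(3, 117/8)
obs 2: x=-3/4 → posterior Inverse-Gamma(7/2, 469/32)
obs 3: x=8 → posterior Inverse-Gamma(4, 1625/32)
obs 4: x=1 → posterior Inverse-Gamma(9/2, 1661/32)
obs 5: x=1/2 → posterior Inverse-Gamma(5, 1677/32)
obs 6: x=3 → posterior Inverse-Gamma(11/2, 1873/32)
obs 7: x=7/2 → posterior Inverse-Gamma(6, 2129/32)
obs 8: x=6 → posterior Inverse-Gamma(13/2, 2805/32)
obs 9: x=3 → posterior Inverse-Gamma(7, 3001/32)
obs 10: x=5/4 → posterior Inverse-Gamma(15/2, 1525/16)
obs 11: x=2 → posterior Inverse-Gamma(8, 1575/16)
obs 12: x=3 → posterior Inverse-Gamma(17/2, 1673/16)
obs 13: x=1/4 → posterior Inverse-Gamma(9, 3355/32)
obs 14: x=3/4 → posterior Inverse-Gamma(19/2, 845/8)

k = 3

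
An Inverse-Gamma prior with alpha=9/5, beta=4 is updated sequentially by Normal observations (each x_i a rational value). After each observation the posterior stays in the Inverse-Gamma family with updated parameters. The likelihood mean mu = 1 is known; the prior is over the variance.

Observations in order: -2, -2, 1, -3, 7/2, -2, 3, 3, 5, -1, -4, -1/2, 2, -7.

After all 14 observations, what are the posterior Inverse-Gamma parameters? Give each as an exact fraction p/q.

obs 1: x=-2 → posterior Inverse-Gamma(23/10, 17/2)
obs 2: x=-2 → posterior Inverse-Gamma(14/5, 13)
obs 3: x=1 → posterior Inverse-Gamma(33/10, 13)
obs 4: x=-3 → posterior Inverse-Gamma(19/5, 21)
obs 5: x=7/2 → posterior Inverse-Gamma(43/10, 193/8)
obs 6: x=-2 → posterior Inverse-Gamma(24/5, 229/8)
obs 7: x=3 → posterior Inverse-Gamma(53/10, 245/8)
obs 8: x=3 → posterior Inverse-Gamma(29/5, 261/8)
obs 9: x=5 → posterior Inverse-Gamma(63/10, 325/8)
obs 10: x=-1 → posterior Inverse-Gamma(34/5, 341/8)
obs 11: x=-4 → posterior Inverse-Gamma(73/10, 441/8)
obs 12: x=-1/2 → posterior Inverse-Gamma(39/5, 225/4)
obs 13: x=2 → posterior Inverse-Gamma(83/10, 227/4)
obs 14: x=-7 → posterior Inverse-Gamma(44/5, 355/4)

alpha=44/5, beta=355/4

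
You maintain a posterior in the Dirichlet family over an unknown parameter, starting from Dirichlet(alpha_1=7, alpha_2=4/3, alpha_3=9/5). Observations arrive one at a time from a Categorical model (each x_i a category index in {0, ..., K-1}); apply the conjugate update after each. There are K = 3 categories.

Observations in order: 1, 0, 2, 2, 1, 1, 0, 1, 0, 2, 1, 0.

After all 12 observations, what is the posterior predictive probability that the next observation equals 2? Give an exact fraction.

obs 1: x=1 → posterior Dirichlet(7, 7/3, 9/5)
obs 2: x=0 → posterior Dirichlet(8, 7/3, 9/5)
obs 3: x=2 → posterior Dirichlet(8, 7/3, 14/5)
obs 4: x=2 → posterior Dirichlet(8, 7/3, 19/5)
obs 5: x=1 → posterior Dirichlet(8, 10/3, 19/5)
obs 6: x=1 → posterior Dirichlet(8, 13/3, 19/5)
obs 7: x=0 → posterior Dirichlet(9, 13/3, 19/5)
obs 8: x=1 → posterior Dirichlet(9, 16/3, 19/5)
obs 9: x=0 → posterior Dirichlet(10, 16/3, 19/5)
obs 10: x=2 → posterior Dirichlet(10, 16/3, 24/5)
obs 11: x=1 → posterior Dirichlet(10, 19/3, 24/5)
obs 12: x=0 → posterior Dirichlet(11, 19/3, 24/5)

18/83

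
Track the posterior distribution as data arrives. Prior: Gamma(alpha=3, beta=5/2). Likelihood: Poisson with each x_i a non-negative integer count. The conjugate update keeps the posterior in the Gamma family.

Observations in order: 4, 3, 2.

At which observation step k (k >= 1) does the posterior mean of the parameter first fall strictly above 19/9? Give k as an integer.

obs 1: x=4 → posterior Gamma(7, 7/2)
obs 2: x=3 → posterior Gamma(10, 9/2)
obs 3: x=2 → posterior Gamma(12, 11/2)

k = 2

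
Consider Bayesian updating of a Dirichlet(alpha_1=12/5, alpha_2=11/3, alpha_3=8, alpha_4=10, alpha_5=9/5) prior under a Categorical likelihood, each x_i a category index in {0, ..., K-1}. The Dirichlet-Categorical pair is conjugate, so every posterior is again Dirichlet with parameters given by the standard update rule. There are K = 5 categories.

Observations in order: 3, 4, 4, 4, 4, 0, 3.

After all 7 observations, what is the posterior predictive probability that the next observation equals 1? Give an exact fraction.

obs 1: x=3 → posterior Dirichlet(12/5, 11/3, 8, 11, 9/5)
obs 2: x=4 → posterior Dirichlet(12/5, 11/3, 8, 11, 14/5)
obs 3: x=4 → posterior Dirichlet(12/5, 11/3, 8, 11, 19/5)
obs 4: x=4 → posterior Dirichlet(12/5, 11/3, 8, 11, 24/5)
obs 5: x=4 → posterior Dirichlet(12/5, 11/3, 8, 11, 29/5)
obs 6: x=0 → posterior Dirichlet(17/5, 11/3, 8, 11, 29/5)
obs 7: x=3 → posterior Dirichlet(17/5, 11/3, 8, 12, 29/5)

55/493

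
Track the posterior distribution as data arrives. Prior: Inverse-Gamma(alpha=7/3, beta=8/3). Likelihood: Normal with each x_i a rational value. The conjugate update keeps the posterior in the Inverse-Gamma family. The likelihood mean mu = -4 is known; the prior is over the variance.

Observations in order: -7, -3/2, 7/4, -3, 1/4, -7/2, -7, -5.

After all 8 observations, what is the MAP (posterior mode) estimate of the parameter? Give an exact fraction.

obs 1: x=-7 → posterior Inverse-Gamma(17/6, 43/6)
obs 2: x=-3/2 → posterior Inverse-Gamma(10/3, 247/24)
obs 3: x=7/4 → posterior Inverse-Gamma(23/6, 2575/96)
obs 4: x=-3 → posterior Inverse-Gamma(13/3, 2623/96)
obs 5: x=1/4 → posterior Inverse-Gamma(29/6, 1745/48)
obs 6: x=-7/2 → posterior Inverse-Gamma(16/3, 1751/48)
obs 7: x=-7 → posterior Inverse-Gamma(35/6, 1967/48)
obs 8: x=-5 → posterior Inverse-Gamma(19/3, 1991/48)

181/32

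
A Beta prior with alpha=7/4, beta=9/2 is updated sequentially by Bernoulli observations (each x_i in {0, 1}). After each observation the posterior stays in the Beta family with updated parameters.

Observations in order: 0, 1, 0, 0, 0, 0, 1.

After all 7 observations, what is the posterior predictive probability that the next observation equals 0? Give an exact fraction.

obs 1: x=0 → posterior Beta(7/4, 11/2)
obs 2: x=1 → posterior Beta(11/4, 11/2)
obs 3: x=0 → posterior Beta(11/4, 13/2)
obs 4: x=0 → posterior Beta(11/4, 15/2)
obs 5: x=0 → posterior Beta(11/4, 17/2)
obs 6: x=0 → posterior Beta(11/4, 19/2)
obs 7: x=1 → posterior Beta(15/4, 19/2)

38/53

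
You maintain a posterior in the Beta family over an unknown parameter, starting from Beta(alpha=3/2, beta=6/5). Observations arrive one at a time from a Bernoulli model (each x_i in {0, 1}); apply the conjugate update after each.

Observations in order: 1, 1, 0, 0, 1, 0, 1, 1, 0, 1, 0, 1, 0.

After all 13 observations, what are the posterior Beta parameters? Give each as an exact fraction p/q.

alpha=17/2, beta=36/5

obs 1: x=1 → posterior Beta(5/2, 6/5)
obs 2: x=1 → posterior Beta(7/2, 6/5)
obs 3: x=0 → posterior Beta(7/2, 11/5)
obs 4: x=0 → posterior Beta(7/2, 16/5)
obs 5: x=1 → posterior Beta(9/2, 16/5)
obs 6: x=0 → posterior Beta(9/2, 21/5)
obs 7: x=1 → posterior Beta(11/2, 21/5)
obs 8: x=1 → posterior Beta(13/2, 21/5)
obs 9: x=0 → posterior Beta(13/2, 26/5)
obs 10: x=1 → posterior Beta(15/2, 26/5)
obs 11: x=0 → posterior Beta(15/2, 31/5)
obs 12: x=1 → posterior Beta(17/2, 31/5)
obs 13: x=0 → posterior Beta(17/2, 36/5)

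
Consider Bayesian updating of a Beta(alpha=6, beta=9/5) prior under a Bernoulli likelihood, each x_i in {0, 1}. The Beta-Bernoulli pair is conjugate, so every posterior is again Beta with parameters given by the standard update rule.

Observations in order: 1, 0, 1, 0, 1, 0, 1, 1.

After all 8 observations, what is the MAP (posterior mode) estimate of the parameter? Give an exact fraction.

obs 1: x=1 → posterior Beta(7, 9/5)
obs 2: x=0 → posterior Beta(7, 14/5)
obs 3: x=1 → posterior Beta(8, 14/5)
obs 4: x=0 → posterior Beta(8, 19/5)
obs 5: x=1 → posterior Beta(9, 19/5)
obs 6: x=0 → posterior Beta(9, 24/5)
obs 7: x=1 → posterior Beta(10, 24/5)
obs 8: x=1 → posterior Beta(11, 24/5)

50/69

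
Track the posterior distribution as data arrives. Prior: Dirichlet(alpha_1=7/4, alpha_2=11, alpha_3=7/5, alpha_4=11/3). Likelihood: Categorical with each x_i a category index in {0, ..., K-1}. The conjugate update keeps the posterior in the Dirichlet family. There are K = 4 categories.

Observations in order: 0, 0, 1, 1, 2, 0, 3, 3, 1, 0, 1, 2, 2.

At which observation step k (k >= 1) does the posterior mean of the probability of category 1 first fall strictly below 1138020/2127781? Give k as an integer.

obs 1: x=0 → posterior Dirichlet(11/4, 11, 7/5, 11/3)
obs 2: x=0 → posterior Dirichlet(15/4, 11, 7/5, 11/3)
obs 3: x=1 → posterior Dirichlet(15/4, 12, 7/5, 11/3)
obs 4: x=1 → posterior Dirichlet(15/4, 13, 7/5, 11/3)
obs 5: x=2 → posterior Dirichlet(15/4, 13, 12/5, 11/3)
obs 6: x=0 → posterior Dirichlet(19/4, 13, 12/5, 11/3)
obs 7: x=3 → posterior Dirichlet(19/4, 13, 12/5, 14/3)
obs 8: x=3 → posterior Dirichlet(19/4, 13, 12/5, 17/3)
obs 9: x=1 → posterior Dirichlet(19/4, 14, 12/5, 17/3)
obs 10: x=0 → posterior Dirichlet(23/4, 14, 12/5, 17/3)
obs 11: x=1 → posterior Dirichlet(23/4, 15, 12/5, 17/3)
obs 12: x=2 → posterior Dirichlet(23/4, 15, 17/5, 17/3)
obs 13: x=2 → posterior Dirichlet(23/4, 15, 22/5, 17/3)

k = 7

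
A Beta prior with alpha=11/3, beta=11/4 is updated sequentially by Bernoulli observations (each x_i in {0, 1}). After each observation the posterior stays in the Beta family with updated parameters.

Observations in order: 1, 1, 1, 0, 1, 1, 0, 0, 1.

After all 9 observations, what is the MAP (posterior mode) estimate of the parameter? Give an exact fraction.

104/161

obs 1: x=1 → posterior Beta(14/3, 11/4)
obs 2: x=1 → posterior Beta(17/3, 11/4)
obs 3: x=1 → posterior Beta(20/3, 11/4)
obs 4: x=0 → posterior Beta(20/3, 15/4)
obs 5: x=1 → posterior Beta(23/3, 15/4)
obs 6: x=1 → posterior Beta(26/3, 15/4)
obs 7: x=0 → posterior Beta(26/3, 19/4)
obs 8: x=0 → posterior Beta(26/3, 23/4)
obs 9: x=1 → posterior Beta(29/3, 23/4)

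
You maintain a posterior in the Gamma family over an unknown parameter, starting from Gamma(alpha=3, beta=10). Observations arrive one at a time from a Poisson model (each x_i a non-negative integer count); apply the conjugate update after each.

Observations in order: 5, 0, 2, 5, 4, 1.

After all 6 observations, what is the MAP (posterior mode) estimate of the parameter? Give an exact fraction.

obs 1: x=5 → posterior Gamma(8, 11)
obs 2: x=0 → posterior Gamma(8, 12)
obs 3: x=2 → posterior Gamma(10, 13)
obs 4: x=5 → posterior Gamma(15, 14)
obs 5: x=4 → posterior Gamma(19, 15)
obs 6: x=1 → posterior Gamma(20, 16)

19/16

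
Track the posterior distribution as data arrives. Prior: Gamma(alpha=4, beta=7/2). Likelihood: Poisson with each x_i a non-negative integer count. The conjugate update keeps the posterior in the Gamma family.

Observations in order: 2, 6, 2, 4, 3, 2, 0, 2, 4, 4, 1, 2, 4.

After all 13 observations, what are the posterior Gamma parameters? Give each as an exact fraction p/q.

obs 1: x=2 → posterior Gamma(6, 9/2)
obs 2: x=6 → posterior Gamma(12, 11/2)
obs 3: x=2 → posterior Gamma(14, 13/2)
obs 4: x=4 → posterior Gamma(18, 15/2)
obs 5: x=3 → posterior Gamma(21, 17/2)
obs 6: x=2 → posterior Gamma(23, 19/2)
obs 7: x=0 → posterior Gamma(23, 21/2)
obs 8: x=2 → posterior Gamma(25, 23/2)
obs 9: x=4 → posterior Gamma(29, 25/2)
obs 10: x=4 → posterior Gamma(33, 27/2)
obs 11: x=1 → posterior Gamma(34, 29/2)
obs 12: x=2 → posterior Gamma(36, 31/2)
obs 13: x=4 → posterior Gamma(40, 33/2)

alpha=40, beta=33/2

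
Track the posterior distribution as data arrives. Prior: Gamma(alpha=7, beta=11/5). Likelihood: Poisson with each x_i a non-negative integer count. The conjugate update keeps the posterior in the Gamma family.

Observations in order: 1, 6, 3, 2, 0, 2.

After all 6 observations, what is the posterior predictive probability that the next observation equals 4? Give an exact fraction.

obs 1: x=1 → posterior Gamma(8, 16/5)
obs 2: x=6 → posterior Gamma(14, 21/5)
obs 3: x=3 → posterior Gamma(17, 26/5)
obs 4: x=2 → posterior Gamma(19, 31/5)
obs 5: x=0 → posterior Gamma(19, 36/5)
obs 6: x=2 → posterior Gamma(21, 41/5)

1066480670237664139576997295049831419375/8057270801734336909035597580036898553856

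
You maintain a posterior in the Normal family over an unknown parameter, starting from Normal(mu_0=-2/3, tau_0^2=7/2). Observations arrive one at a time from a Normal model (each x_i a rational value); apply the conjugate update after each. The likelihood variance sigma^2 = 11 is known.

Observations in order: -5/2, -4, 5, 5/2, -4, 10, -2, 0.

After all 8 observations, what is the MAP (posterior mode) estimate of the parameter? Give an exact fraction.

61/234

obs 1: x=-5/2 → posterior Normal(-193/174, 77/29)
obs 2: x=-4 → posterior Normal(-361/216, 77/36)
obs 3: x=5 → posterior Normal(-151/258, 77/43)
obs 4: x=5/2 → posterior Normal(-23/150, 77/50)
obs 5: x=-4 → posterior Normal(-107/171, 77/57)
obs 6: x=10 → posterior Normal(103/192, 77/64)
obs 7: x=-2 → posterior Normal(61/213, 77/71)
obs 8: x=0 → posterior Normal(61/234, 77/78)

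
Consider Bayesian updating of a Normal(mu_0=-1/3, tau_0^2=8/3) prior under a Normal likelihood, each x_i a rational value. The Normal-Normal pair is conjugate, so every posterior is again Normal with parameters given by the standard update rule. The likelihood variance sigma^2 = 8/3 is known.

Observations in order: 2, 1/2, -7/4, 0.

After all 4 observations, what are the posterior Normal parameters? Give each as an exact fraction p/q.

mu_0=1/12, tau_0^2=8/15

obs 1: x=2 → posterior Normal(5/6, 4/3)
obs 2: x=1/2 → posterior Normal(13/18, 8/9)
obs 3: x=-7/4 → posterior Normal(5/48, 2/3)
obs 4: x=0 → posterior Normal(1/12, 8/15)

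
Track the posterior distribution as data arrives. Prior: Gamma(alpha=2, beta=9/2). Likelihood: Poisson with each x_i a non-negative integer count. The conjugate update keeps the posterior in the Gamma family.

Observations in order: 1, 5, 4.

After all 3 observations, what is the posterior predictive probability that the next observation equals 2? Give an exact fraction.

40480857421875000/168377826559400929

obs 1: x=1 → posterior Gamma(3, 11/2)
obs 2: x=5 → posterior Gamma(8, 13/2)
obs 3: x=4 → posterior Gamma(12, 15/2)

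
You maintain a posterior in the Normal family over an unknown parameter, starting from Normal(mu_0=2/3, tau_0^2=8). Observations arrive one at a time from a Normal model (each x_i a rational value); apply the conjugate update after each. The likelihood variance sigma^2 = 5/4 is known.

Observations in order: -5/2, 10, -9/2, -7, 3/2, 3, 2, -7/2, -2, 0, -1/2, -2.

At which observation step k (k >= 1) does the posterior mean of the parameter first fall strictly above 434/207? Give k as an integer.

k = 2

obs 1: x=-5/2 → posterior Normal(-230/111, 40/37)
obs 2: x=10 → posterior Normal(730/207, 40/69)
obs 3: x=-9/2 → posterior Normal(298/303, 40/101)
obs 4: x=-7 → posterior Normal(-374/399, 40/133)
obs 5: x=3/2 → posterior Normal(-46/99, 8/33)
obs 6: x=3 → posterior Normal(58/591, 40/197)
obs 7: x=2 → posterior Normal(250/687, 40/229)
obs 8: x=-7/2 → posterior Normal(-86/783, 40/261)
obs 9: x=-2 → posterior Normal(-278/879, 40/293)
obs 10: x=0 → posterior Normal(-278/975, 8/65)
obs 11: x=-1/2 → posterior Normal(-326/1071, 40/357)
obs 12: x=-2 → posterior Normal(-518/1167, 40/389)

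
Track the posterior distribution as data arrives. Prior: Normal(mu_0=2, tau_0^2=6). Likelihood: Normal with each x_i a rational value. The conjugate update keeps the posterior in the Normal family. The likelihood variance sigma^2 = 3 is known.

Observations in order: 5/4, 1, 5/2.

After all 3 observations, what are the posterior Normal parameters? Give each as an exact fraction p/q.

mu_0=23/14, tau_0^2=6/7

obs 1: x=5/4 → posterior Normal(3/2, 2)
obs 2: x=1 → posterior Normal(13/10, 6/5)
obs 3: x=5/2 → posterior Normal(23/14, 6/7)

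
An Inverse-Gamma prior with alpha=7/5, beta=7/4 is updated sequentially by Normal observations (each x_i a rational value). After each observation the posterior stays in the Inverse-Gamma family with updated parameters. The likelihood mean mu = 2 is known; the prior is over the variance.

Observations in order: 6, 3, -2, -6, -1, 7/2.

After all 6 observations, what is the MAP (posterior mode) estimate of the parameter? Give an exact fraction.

745/72

obs 1: x=6 → posterior Inverse-Gamma(19/10, 39/4)
obs 2: x=3 → posterior Inverse-Gamma(12/5, 41/4)
obs 3: x=-2 → posterior Inverse-Gamma(29/10, 73/4)
obs 4: x=-6 → posterior Inverse-Gamma(17/5, 201/4)
obs 5: x=-1 → posterior Inverse-Gamma(39/10, 219/4)
obs 6: x=7/2 → posterior Inverse-Gamma(22/5, 447/8)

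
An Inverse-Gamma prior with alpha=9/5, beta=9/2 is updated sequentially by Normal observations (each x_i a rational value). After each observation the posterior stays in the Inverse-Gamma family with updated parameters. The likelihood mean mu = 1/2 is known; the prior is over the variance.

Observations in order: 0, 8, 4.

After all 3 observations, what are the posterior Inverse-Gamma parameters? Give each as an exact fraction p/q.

obs 1: x=0 → posterior Inverse-Gamma(23/10, 37/8)
obs 2: x=8 → posterior Inverse-Gamma(14/5, 131/4)
obs 3: x=4 → posterior Inverse-Gamma(33/10, 311/8)

alpha=33/10, beta=311/8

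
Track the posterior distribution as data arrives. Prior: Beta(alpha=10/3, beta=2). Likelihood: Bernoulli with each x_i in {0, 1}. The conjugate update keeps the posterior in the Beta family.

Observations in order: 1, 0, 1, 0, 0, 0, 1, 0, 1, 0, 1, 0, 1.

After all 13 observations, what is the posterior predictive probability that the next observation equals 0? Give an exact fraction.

obs 1: x=1 → posterior Beta(13/3, 2)
obs 2: x=0 → posterior Beta(13/3, 3)
obs 3: x=1 → posterior Beta(16/3, 3)
obs 4: x=0 → posterior Beta(16/3, 4)
obs 5: x=0 → posterior Beta(16/3, 5)
obs 6: x=0 → posterior Beta(16/3, 6)
obs 7: x=1 → posterior Beta(19/3, 6)
obs 8: x=0 → posterior Beta(19/3, 7)
obs 9: x=1 → posterior Beta(22/3, 7)
obs 10: x=0 → posterior Beta(22/3, 8)
obs 11: x=1 → posterior Beta(25/3, 8)
obs 12: x=0 → posterior Beta(25/3, 9)
obs 13: x=1 → posterior Beta(28/3, 9)

27/55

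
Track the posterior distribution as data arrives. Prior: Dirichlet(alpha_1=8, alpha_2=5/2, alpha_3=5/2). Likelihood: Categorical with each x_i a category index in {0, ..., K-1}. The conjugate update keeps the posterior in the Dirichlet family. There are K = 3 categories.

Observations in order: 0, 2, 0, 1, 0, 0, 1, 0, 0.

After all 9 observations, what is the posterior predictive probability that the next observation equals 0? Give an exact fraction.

obs 1: x=0 → posterior Dirichlet(9, 5/2, 5/2)
obs 2: x=2 → posterior Dirichlet(9, 5/2, 7/2)
obs 3: x=0 → posterior Dirichlet(10, 5/2, 7/2)
obs 4: x=1 → posterior Dirichlet(10, 7/2, 7/2)
obs 5: x=0 → posterior Dirichlet(11, 7/2, 7/2)
obs 6: x=0 → posterior Dirichlet(12, 7/2, 7/2)
obs 7: x=1 → posterior Dirichlet(12, 9/2, 7/2)
obs 8: x=0 → posterior Dirichlet(13, 9/2, 7/2)
obs 9: x=0 → posterior Dirichlet(14, 9/2, 7/2)

7/11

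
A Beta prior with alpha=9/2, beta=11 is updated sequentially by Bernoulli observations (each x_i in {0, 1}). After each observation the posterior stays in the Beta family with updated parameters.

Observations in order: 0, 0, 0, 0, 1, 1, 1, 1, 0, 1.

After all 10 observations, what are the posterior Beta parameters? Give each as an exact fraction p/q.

obs 1: x=0 → posterior Beta(9/2, 12)
obs 2: x=0 → posterior Beta(9/2, 13)
obs 3: x=0 → posterior Beta(9/2, 14)
obs 4: x=0 → posterior Beta(9/2, 15)
obs 5: x=1 → posterior Beta(11/2, 15)
obs 6: x=1 → posterior Beta(13/2, 15)
obs 7: x=1 → posterior Beta(15/2, 15)
obs 8: x=1 → posterior Beta(17/2, 15)
obs 9: x=0 → posterior Beta(17/2, 16)
obs 10: x=1 → posterior Beta(19/2, 16)

alpha=19/2, beta=16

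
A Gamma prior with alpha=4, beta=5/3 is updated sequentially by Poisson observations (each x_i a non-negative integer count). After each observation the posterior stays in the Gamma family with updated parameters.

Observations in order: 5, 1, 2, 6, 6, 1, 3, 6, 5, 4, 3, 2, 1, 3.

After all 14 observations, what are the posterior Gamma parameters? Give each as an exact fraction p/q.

obs 1: x=5 → posterior Gamma(9, 8/3)
obs 2: x=1 → posterior Gamma(10, 11/3)
obs 3: x=2 → posterior Gamma(12, 14/3)
obs 4: x=6 → posterior Gamma(18, 17/3)
obs 5: x=6 → posterior Gamma(24, 20/3)
obs 6: x=1 → posterior Gamma(25, 23/3)
obs 7: x=3 → posterior Gamma(28, 26/3)
obs 8: x=6 → posterior Gamma(34, 29/3)
obs 9: x=5 → posterior Gamma(39, 32/3)
obs 10: x=4 → posterior Gamma(43, 35/3)
obs 11: x=3 → posterior Gamma(46, 38/3)
obs 12: x=2 → posterior Gamma(48, 41/3)
obs 13: x=1 → posterior Gamma(49, 44/3)
obs 14: x=3 → posterior Gamma(52, 47/3)

alpha=52, beta=47/3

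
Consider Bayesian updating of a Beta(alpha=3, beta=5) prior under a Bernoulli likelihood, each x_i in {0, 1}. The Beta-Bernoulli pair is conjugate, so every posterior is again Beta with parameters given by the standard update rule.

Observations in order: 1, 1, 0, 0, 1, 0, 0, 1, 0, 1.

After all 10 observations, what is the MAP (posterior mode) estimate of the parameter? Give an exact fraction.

7/16

obs 1: x=1 → posterior Beta(4, 5)
obs 2: x=1 → posterior Beta(5, 5)
obs 3: x=0 → posterior Beta(5, 6)
obs 4: x=0 → posterior Beta(5, 7)
obs 5: x=1 → posterior Beta(6, 7)
obs 6: x=0 → posterior Beta(6, 8)
obs 7: x=0 → posterior Beta(6, 9)
obs 8: x=1 → posterior Beta(7, 9)
obs 9: x=0 → posterior Beta(7, 10)
obs 10: x=1 → posterior Beta(8, 10)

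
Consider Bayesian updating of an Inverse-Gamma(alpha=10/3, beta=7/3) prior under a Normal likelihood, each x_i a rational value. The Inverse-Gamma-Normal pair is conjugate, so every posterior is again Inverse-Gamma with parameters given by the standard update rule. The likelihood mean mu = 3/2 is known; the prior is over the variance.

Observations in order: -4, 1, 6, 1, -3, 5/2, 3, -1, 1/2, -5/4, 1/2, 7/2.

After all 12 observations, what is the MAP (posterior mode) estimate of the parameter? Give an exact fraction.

obs 1: x=-4 → posterior Inverse-Gamma(23/6, 419/24)
obs 2: x=1 → posterior Inverse-Gamma(13/3, 211/12)
obs 3: x=6 → posterior Inverse-Gamma(29/6, 665/24)
obs 4: x=1 → posterior Inverse-Gamma(16/3, 167/6)
obs 5: x=-3 → posterior Inverse-Gamma(35/6, 911/24)
obs 6: x=5/2 → posterior Inverse-Gamma(19/3, 923/24)
obs 7: x=3 → posterior Inverse-Gamma(41/6, 475/12)
obs 8: x=-1 → posterior Inverse-Gamma(22/3, 1025/24)
obs 9: x=1/2 → posterior Inverse-Gamma(47/6, 1037/24)
obs 10: x=-5/4 → posterior Inverse-Gamma(25/3, 4511/96)
obs 11: x=1/2 → posterior Inverse-Gamma(53/6, 4559/96)
obs 12: x=7/2 → posterior Inverse-Gamma(28/3, 4751/96)

4751/992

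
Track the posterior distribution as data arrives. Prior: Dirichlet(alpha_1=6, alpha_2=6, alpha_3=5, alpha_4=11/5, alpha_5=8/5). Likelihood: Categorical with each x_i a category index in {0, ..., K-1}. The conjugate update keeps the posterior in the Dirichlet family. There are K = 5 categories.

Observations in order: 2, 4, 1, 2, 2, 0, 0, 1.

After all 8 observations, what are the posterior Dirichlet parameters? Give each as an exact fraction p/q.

obs 1: x=2 → posterior Dirichlet(6, 6, 6, 11/5, 8/5)
obs 2: x=4 → posterior Dirichlet(6, 6, 6, 11/5, 13/5)
obs 3: x=1 → posterior Dirichlet(6, 7, 6, 11/5, 13/5)
obs 4: x=2 → posterior Dirichlet(6, 7, 7, 11/5, 13/5)
obs 5: x=2 → posterior Dirichlet(6, 7, 8, 11/5, 13/5)
obs 6: x=0 → posterior Dirichlet(7, 7, 8, 11/5, 13/5)
obs 7: x=0 → posterior Dirichlet(8, 7, 8, 11/5, 13/5)
obs 8: x=1 → posterior Dirichlet(8, 8, 8, 11/5, 13/5)

alpha_1=8, alpha_2=8, alpha_3=8, alpha_4=11/5, alpha_5=13/5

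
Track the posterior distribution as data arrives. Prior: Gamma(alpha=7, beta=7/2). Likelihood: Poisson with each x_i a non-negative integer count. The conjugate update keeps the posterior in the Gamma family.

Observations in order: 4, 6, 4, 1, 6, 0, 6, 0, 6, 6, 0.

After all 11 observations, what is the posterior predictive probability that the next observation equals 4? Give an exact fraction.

63169821734853516710233141712923786897780989758478509564344958705605711936/369900306960760058257055122792882737298592289523754278027523770486241304001

obs 1: x=4 → posterior Gamma(11, 9/2)
obs 2: x=6 → posterior Gamma(17, 11/2)
obs 3: x=4 → posterior Gamma(21, 13/2)
obs 4: x=1 → posterior Gamma(22, 15/2)
obs 5: x=6 → posterior Gamma(28, 17/2)
obs 6: x=0 → posterior Gamma(28, 19/2)
obs 7: x=6 → posterior Gamma(34, 21/2)
obs 8: x=0 → posterior Gamma(34, 23/2)
obs 9: x=6 → posterior Gamma(40, 25/2)
obs 10: x=6 → posterior Gamma(46, 27/2)
obs 11: x=0 → posterior Gamma(46, 29/2)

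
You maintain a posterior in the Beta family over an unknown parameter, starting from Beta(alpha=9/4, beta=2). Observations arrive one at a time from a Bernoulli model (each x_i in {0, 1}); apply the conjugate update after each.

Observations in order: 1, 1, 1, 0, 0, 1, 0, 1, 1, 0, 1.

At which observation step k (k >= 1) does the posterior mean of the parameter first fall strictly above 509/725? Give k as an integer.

k = 3

obs 1: x=1 → posterior Beta(13/4, 2)
obs 2: x=1 → posterior Beta(17/4, 2)
obs 3: x=1 → posterior Beta(21/4, 2)
obs 4: x=0 → posterior Beta(21/4, 3)
obs 5: x=0 → posterior Beta(21/4, 4)
obs 6: x=1 → posterior Beta(25/4, 4)
obs 7: x=0 → posterior Beta(25/4, 5)
obs 8: x=1 → posterior Beta(29/4, 5)
obs 9: x=1 → posterior Beta(33/4, 5)
obs 10: x=0 → posterior Beta(33/4, 6)
obs 11: x=1 → posterior Beta(37/4, 6)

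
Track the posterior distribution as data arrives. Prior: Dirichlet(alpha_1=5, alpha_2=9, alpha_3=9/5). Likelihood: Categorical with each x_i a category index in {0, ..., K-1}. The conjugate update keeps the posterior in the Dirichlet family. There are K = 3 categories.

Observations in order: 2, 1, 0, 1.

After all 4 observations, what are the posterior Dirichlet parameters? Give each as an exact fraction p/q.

obs 1: x=2 → posterior Dirichlet(5, 9, 14/5)
obs 2: x=1 → posterior Dirichlet(5, 10, 14/5)
obs 3: x=0 → posterior Dirichlet(6, 10, 14/5)
obs 4: x=1 → posterior Dirichlet(6, 11, 14/5)

alpha_1=6, alpha_2=11, alpha_3=14/5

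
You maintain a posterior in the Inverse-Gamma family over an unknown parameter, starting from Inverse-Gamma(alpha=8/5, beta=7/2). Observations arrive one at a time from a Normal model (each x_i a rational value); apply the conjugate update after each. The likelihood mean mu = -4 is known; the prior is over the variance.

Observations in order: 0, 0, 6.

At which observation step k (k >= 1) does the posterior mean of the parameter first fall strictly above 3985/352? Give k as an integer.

k = 2

obs 1: x=0 → posterior Inverse-Gamma(21/10, 23/2)
obs 2: x=0 → posterior Inverse-Gamma(13/5, 39/2)
obs 3: x=6 → posterior Inverse-Gamma(31/10, 139/2)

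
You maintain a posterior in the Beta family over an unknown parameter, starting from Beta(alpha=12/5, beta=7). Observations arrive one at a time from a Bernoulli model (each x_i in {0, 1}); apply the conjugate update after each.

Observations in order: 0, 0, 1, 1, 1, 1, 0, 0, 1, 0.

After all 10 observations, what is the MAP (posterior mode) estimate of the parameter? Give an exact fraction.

32/87

obs 1: x=0 → posterior Beta(12/5, 8)
obs 2: x=0 → posterior Beta(12/5, 9)
obs 3: x=1 → posterior Beta(17/5, 9)
obs 4: x=1 → posterior Beta(22/5, 9)
obs 5: x=1 → posterior Beta(27/5, 9)
obs 6: x=1 → posterior Beta(32/5, 9)
obs 7: x=0 → posterior Beta(32/5, 10)
obs 8: x=0 → posterior Beta(32/5, 11)
obs 9: x=1 → posterior Beta(37/5, 11)
obs 10: x=0 → posterior Beta(37/5, 12)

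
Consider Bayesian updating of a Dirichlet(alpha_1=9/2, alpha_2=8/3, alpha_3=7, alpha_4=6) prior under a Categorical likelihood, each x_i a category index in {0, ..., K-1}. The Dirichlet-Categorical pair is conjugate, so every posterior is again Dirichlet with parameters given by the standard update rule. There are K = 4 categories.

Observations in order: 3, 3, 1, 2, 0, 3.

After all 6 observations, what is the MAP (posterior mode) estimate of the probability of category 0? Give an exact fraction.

27/133

obs 1: x=3 → posterior Dirichlet(9/2, 8/3, 7, 7)
obs 2: x=3 → posterior Dirichlet(9/2, 8/3, 7, 8)
obs 3: x=1 → posterior Dirichlet(9/2, 11/3, 7, 8)
obs 4: x=2 → posterior Dirichlet(9/2, 11/3, 8, 8)
obs 5: x=0 → posterior Dirichlet(11/2, 11/3, 8, 8)
obs 6: x=3 → posterior Dirichlet(11/2, 11/3, 8, 9)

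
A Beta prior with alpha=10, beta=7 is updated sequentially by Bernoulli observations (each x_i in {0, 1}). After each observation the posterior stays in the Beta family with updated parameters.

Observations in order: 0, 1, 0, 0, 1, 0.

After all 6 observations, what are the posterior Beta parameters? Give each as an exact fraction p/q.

obs 1: x=0 → posterior Beta(10, 8)
obs 2: x=1 → posterior Beta(11, 8)
obs 3: x=0 → posterior Beta(11, 9)
obs 4: x=0 → posterior Beta(11, 10)
obs 5: x=1 → posterior Beta(12, 10)
obs 6: x=0 → posterior Beta(12, 11)

alpha=12, beta=11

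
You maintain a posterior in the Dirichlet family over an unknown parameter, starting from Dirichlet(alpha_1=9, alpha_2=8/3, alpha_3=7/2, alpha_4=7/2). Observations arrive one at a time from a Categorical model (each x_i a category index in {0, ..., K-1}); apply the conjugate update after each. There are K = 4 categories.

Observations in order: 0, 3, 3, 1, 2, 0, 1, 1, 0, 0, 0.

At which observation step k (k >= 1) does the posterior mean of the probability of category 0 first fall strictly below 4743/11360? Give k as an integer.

k = 8

obs 1: x=0 → posterior Dirichlet(10, 8/3, 7/2, 7/2)
obs 2: x=3 → posterior Dirichlet(10, 8/3, 7/2, 9/2)
obs 3: x=3 → posterior Dirichlet(10, 8/3, 7/2, 11/2)
obs 4: x=1 → posterior Dirichlet(10, 11/3, 7/2, 11/2)
obs 5: x=2 → posterior Dirichlet(10, 11/3, 9/2, 11/2)
obs 6: x=0 → posterior Dirichlet(11, 11/3, 9/2, 11/2)
obs 7: x=1 → posterior Dirichlet(11, 14/3, 9/2, 11/2)
obs 8: x=1 → posterior Dirichlet(11, 17/3, 9/2, 11/2)
obs 9: x=0 → posterior Dirichlet(12, 17/3, 9/2, 11/2)
obs 10: x=0 → posterior Dirichlet(13, 17/3, 9/2, 11/2)
obs 11: x=0 → posterior Dirichlet(14, 17/3, 9/2, 11/2)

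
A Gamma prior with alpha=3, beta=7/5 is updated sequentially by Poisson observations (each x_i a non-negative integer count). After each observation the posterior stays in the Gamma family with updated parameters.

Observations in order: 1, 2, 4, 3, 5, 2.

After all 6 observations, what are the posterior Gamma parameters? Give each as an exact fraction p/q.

obs 1: x=1 → posterior Gamma(4, 12/5)
obs 2: x=2 → posterior Gamma(6, 17/5)
obs 3: x=4 → posterior Gamma(10, 22/5)
obs 4: x=3 → posterior Gamma(13, 27/5)
obs 5: x=5 → posterior Gamma(18, 32/5)
obs 6: x=2 → posterior Gamma(20, 37/5)

alpha=20, beta=37/5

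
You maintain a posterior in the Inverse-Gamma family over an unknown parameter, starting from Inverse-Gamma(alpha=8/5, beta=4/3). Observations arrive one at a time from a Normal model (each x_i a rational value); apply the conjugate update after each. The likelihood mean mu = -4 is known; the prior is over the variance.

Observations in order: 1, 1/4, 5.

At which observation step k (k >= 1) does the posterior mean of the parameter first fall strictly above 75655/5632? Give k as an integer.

k = 2

obs 1: x=1 → posterior Inverse-Gamma(21/10, 83/6)
obs 2: x=1/4 → posterior Inverse-Gamma(13/5, 2195/96)
obs 3: x=5 → posterior Inverse-Gamma(31/10, 6083/96)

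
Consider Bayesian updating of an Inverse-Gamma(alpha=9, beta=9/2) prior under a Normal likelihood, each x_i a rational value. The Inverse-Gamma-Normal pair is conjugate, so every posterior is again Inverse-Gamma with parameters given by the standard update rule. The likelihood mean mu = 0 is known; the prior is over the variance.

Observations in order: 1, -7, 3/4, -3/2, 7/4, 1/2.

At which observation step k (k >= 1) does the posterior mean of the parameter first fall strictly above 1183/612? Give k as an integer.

obs 1: x=1 → posterior Inverse-Gamma(19/2, 5)
obs 2: x=-7 → posterior Inverse-Gamma(10, 59/2)
obs 3: x=3/4 → posterior Inverse-Gamma(21/2, 953/32)
obs 4: x=-3/2 → posterior Inverse-Gamma(11, 989/32)
obs 5: x=7/4 → posterior Inverse-Gamma(23/2, 519/16)
obs 6: x=1/2 → posterior Inverse-Gamma(12, 521/16)

k = 2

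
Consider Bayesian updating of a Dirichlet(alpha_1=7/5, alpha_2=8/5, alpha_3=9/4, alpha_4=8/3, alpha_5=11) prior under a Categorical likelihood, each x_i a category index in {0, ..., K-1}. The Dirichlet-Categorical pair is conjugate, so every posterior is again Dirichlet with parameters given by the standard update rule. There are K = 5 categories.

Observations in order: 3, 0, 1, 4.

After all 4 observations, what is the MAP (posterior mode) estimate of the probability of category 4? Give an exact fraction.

132/215

obs 1: x=3 → posterior Dirichlet(7/5, 8/5, 9/4, 11/3, 11)
obs 2: x=0 → posterior Dirichlet(12/5, 8/5, 9/4, 11/3, 11)
obs 3: x=1 → posterior Dirichlet(12/5, 13/5, 9/4, 11/3, 11)
obs 4: x=4 → posterior Dirichlet(12/5, 13/5, 9/4, 11/3, 12)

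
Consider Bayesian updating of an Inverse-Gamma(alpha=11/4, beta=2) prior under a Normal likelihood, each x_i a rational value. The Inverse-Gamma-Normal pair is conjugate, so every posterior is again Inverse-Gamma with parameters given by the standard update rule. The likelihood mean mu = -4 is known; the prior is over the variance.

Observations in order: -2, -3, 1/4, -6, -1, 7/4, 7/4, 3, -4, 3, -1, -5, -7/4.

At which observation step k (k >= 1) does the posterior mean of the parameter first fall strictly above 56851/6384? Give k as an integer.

k = 7

obs 1: x=-2 → posterior Inverse-Gamma(13/4, 4)
obs 2: x=-3 → posterior Inverse-Gamma(15/4, 9/2)
obs 3: x=1/4 → posterior Inverse-Gamma(17/4, 433/32)
obs 4: x=-6 → posterior Inverse-Gamma(19/4, 497/32)
obs 5: x=-1 → posterior Inverse-Gamma(21/4, 641/32)
obs 6: x=7/4 → posterior Inverse-Gamma(23/4, 585/16)
obs 7: x=7/4 → posterior Inverse-Gamma(25/4, 1699/32)
obs 8: x=3 → posterior Inverse-Gamma(27/4, 2483/32)
obs 9: x=-4 → posterior Inverse-Gamma(29/4, 2483/32)
obs 10: x=3 → posterior Inverse-Gamma(31/4, 3267/32)
obs 11: x=-1 → posterior Inverse-Gamma(33/4, 3411/32)
obs 12: x=-5 → posterior Inverse-Gamma(35/4, 3427/32)
obs 13: x=-7/4 → posterior Inverse-Gamma(37/4, 877/8)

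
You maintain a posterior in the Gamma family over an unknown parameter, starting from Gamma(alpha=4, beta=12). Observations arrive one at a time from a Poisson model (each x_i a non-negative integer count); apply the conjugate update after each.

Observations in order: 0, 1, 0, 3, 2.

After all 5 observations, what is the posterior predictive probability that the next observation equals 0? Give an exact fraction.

obs 1: x=0 → posterior Gamma(4, 13)
obs 2: x=1 → posterior Gamma(5, 14)
obs 3: x=0 → posterior Gamma(5, 15)
obs 4: x=3 → posterior Gamma(8, 16)
obs 5: x=2 → posterior Gamma(10, 17)

2015993900449/3570467226624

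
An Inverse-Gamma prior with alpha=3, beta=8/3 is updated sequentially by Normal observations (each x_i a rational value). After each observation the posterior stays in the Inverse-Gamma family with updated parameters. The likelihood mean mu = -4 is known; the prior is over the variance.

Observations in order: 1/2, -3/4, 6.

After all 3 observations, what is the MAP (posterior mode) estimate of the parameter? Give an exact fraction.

6535/528

obs 1: x=1/2 → posterior Inverse-Gamma(7/2, 307/24)
obs 2: x=-3/4 → posterior Inverse-Gamma(4, 1735/96)
obs 3: x=6 → posterior Inverse-Gamma(9/2, 6535/96)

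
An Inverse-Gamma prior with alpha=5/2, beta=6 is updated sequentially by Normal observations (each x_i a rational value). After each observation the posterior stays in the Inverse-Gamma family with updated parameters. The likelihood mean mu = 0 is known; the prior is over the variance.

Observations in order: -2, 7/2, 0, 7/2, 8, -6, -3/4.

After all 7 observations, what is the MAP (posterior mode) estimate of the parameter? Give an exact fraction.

obs 1: x=-2 → posterior Inverse-Gamma(3, 8)
obs 2: x=7/2 → posterior Inverse-Gamma(7/2, 113/8)
obs 3: x=0 → posterior Inverse-Gamma(4, 113/8)
obs 4: x=7/2 → posterior Inverse-Gamma(9/2, 81/4)
obs 5: x=8 → posterior Inverse-Gamma(5, 209/4)
obs 6: x=-6 → posterior Inverse-Gamma(11/2, 281/4)
obs 7: x=-3/4 → posterior Inverse-Gamma(6, 2257/32)

2257/224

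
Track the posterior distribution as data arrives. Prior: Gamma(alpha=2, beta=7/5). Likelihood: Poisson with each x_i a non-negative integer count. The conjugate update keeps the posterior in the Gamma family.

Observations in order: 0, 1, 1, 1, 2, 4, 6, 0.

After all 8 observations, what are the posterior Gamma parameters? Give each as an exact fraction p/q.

alpha=17, beta=47/5

obs 1: x=0 → posterior Gamma(2, 12/5)
obs 2: x=1 → posterior Gamma(3, 17/5)
obs 3: x=1 → posterior Gamma(4, 22/5)
obs 4: x=1 → posterior Gamma(5, 27/5)
obs 5: x=2 → posterior Gamma(7, 32/5)
obs 6: x=4 → posterior Gamma(11, 37/5)
obs 7: x=6 → posterior Gamma(17, 42/5)
obs 8: x=0 → posterior Gamma(17, 47/5)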